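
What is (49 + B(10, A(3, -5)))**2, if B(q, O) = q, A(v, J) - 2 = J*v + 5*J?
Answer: 3481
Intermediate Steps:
A(v, J) = 2 + 5*J + J*v (A(v, J) = 2 + (J*v + 5*J) = 2 + (5*J + J*v) = 2 + 5*J + J*v)
(49 + B(10, A(3, -5)))**2 = (49 + 10)**2 = 59**2 = 3481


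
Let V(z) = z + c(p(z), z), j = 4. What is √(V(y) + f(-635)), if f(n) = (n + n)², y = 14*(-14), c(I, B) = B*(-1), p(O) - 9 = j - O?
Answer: 1270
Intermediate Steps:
p(O) = 13 - O (p(O) = 9 + (4 - O) = 13 - O)
c(I, B) = -B
y = -196
f(n) = 4*n² (f(n) = (2*n)² = 4*n²)
V(z) = 0 (V(z) = z - z = 0)
√(V(y) + f(-635)) = √(0 + 4*(-635)²) = √(0 + 4*403225) = √(0 + 1612900) = √1612900 = 1270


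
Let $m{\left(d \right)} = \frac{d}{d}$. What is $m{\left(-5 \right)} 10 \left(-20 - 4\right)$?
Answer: $-240$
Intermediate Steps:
$m{\left(d \right)} = 1$
$m{\left(-5 \right)} 10 \left(-20 - 4\right) = 1 \cdot 10 \left(-20 - 4\right) = 10 \left(-20 - 4\right) = 10 \left(-24\right) = -240$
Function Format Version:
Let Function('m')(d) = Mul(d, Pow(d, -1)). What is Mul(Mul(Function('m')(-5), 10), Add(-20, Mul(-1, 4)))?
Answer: -240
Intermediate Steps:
Function('m')(d) = 1
Mul(Mul(Function('m')(-5), 10), Add(-20, Mul(-1, 4))) = Mul(Mul(1, 10), Add(-20, Mul(-1, 4))) = Mul(10, Add(-20, -4)) = Mul(10, -24) = -240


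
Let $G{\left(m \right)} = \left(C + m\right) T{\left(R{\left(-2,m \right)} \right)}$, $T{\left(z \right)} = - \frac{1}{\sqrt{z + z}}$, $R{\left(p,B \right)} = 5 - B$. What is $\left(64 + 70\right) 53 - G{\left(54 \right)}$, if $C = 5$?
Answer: $7102 - \frac{59 i \sqrt{2}}{14} \approx 7102.0 - 5.9599 i$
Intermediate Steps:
$T{\left(z \right)} = - \frac{\sqrt{2}}{2 \sqrt{z}}$ ($T{\left(z \right)} = - \frac{1}{\sqrt{2 z}} = - \frac{1}{\sqrt{2} \sqrt{z}} = - \frac{\sqrt{2}}{2 \sqrt{z}}$)
$G{\left(m \right)} = - \frac{\sqrt{2} \left(5 + m\right)}{2 \sqrt{5 - m}}$ ($G{\left(m \right)} = \left(5 + m\right) \left(- \frac{\sqrt{2}}{2 \sqrt{5 - m}}\right) = - \frac{\sqrt{2} \left(5 + m\right)}{2 \sqrt{5 - m}}$)
$\left(64 + 70\right) 53 - G{\left(54 \right)} = \left(64 + 70\right) 53 - \frac{\sqrt{2} \left(-5 - 54\right)}{2 \sqrt{5 - 54}} = 134 \cdot 53 - \frac{\sqrt{2} \left(-5 - 54\right)}{2 \sqrt{5 - 54}} = 7102 - \frac{1}{2} \sqrt{2} \frac{1}{\sqrt{-49}} \left(-59\right) = 7102 - \frac{1}{2} \sqrt{2} \left(- \frac{i}{7}\right) \left(-59\right) = 7102 - \frac{59 i \sqrt{2}}{14}$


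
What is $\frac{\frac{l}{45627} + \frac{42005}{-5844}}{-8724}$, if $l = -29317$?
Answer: $\frac{695963561}{775401298704} \approx 0.00089755$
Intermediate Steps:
$\frac{\frac{l}{45627} + \frac{42005}{-5844}}{-8724} = \frac{- \frac{29317}{45627} + \frac{42005}{-5844}}{-8724} = \left(\left(-29317\right) \frac{1}{45627} + 42005 \left(- \frac{1}{5844}\right)\right) \left(- \frac{1}{8724}\right) = \left(- \frac{29317}{45627} - \frac{42005}{5844}\right) \left(- \frac{1}{8724}\right) = \left(- \frac{695963561}{88881396}\right) \left(- \frac{1}{8724}\right) = \frac{695963561}{775401298704}$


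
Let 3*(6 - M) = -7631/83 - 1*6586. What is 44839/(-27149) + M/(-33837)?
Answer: -392875503194/228741537537 ≈ -1.7176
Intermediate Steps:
M = 555763/249 (M = 6 - (-7631/83 - 1*6586)/3 = 6 - (-7631*1/83 - 6586)/3 = 6 - (-7631/83 - 6586)/3 = 6 - 1/3*(-554269/83) = 6 + 554269/249 = 555763/249 ≈ 2232.0)
44839/(-27149) + M/(-33837) = 44839/(-27149) + (555763/249)/(-33837) = 44839*(-1/27149) + (555763/249)*(-1/33837) = -44839/27149 - 555763/8425413 = -392875503194/228741537537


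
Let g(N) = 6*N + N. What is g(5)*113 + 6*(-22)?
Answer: 3823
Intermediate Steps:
g(N) = 7*N
g(5)*113 + 6*(-22) = (7*5)*113 + 6*(-22) = 35*113 - 132 = 3955 - 132 = 3823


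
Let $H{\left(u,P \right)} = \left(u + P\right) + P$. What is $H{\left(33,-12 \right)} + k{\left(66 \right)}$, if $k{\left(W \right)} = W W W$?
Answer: $287505$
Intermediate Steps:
$H{\left(u,P \right)} = u + 2 P$ ($H{\left(u,P \right)} = \left(P + u\right) + P = u + 2 P$)
$k{\left(W \right)} = W^{3}$ ($k{\left(W \right)} = W^{2} W = W^{3}$)
$H{\left(33,-12 \right)} + k{\left(66 \right)} = \left(33 + 2 \left(-12\right)\right) + 66^{3} = \left(33 - 24\right) + 287496 = 9 + 287496 = 287505$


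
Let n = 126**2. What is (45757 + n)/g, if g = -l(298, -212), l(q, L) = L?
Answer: 61633/212 ≈ 290.72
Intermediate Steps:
n = 15876
g = 212 (g = -1*(-212) = 212)
(45757 + n)/g = (45757 + 15876)/212 = 61633*(1/212) = 61633/212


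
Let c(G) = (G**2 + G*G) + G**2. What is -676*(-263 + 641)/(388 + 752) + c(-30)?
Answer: 235206/95 ≈ 2475.9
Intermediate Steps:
c(G) = 3*G**2 (c(G) = (G**2 + G**2) + G**2 = 2*G**2 + G**2 = 3*G**2)
-676*(-263 + 641)/(388 + 752) + c(-30) = -676*(-263 + 641)/(388 + 752) + 3*(-30)**2 = -255528/1140 + 3*900 = -255528/1140 + 2700 = -676*63/190 + 2700 = -21294/95 + 2700 = 235206/95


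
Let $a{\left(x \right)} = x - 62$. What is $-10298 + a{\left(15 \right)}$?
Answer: $-10345$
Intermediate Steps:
$a{\left(x \right)} = -62 + x$
$-10298 + a{\left(15 \right)} = -10298 + \left(-62 + 15\right) = -10298 - 47 = -10345$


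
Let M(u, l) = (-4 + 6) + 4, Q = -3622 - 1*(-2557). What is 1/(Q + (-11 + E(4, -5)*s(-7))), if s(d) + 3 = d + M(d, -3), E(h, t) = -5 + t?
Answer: -1/1036 ≈ -0.00096525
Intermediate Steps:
Q = -1065 (Q = -3622 + 2557 = -1065)
M(u, l) = 6 (M(u, l) = 2 + 4 = 6)
s(d) = 3 + d (s(d) = -3 + (d + 6) = -3 + (6 + d) = 3 + d)
1/(Q + (-11 + E(4, -5)*s(-7))) = 1/(-1065 + (-11 + (-5 - 5)*(3 - 7))) = 1/(-1065 + (-11 - 10*(-4))) = 1/(-1065 + (-11 + 40)) = 1/(-1065 + 29) = 1/(-1036) = -1/1036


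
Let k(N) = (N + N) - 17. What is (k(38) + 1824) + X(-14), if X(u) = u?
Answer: 1869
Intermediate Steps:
k(N) = -17 + 2*N (k(N) = 2*N - 17 = -17 + 2*N)
(k(38) + 1824) + X(-14) = ((-17 + 2*38) + 1824) - 14 = ((-17 + 76) + 1824) - 14 = (59 + 1824) - 14 = 1883 - 14 = 1869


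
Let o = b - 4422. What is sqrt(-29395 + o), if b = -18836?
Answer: I*sqrt(52653) ≈ 229.46*I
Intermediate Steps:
o = -23258 (o = -18836 - 4422 = -23258)
sqrt(-29395 + o) = sqrt(-29395 - 23258) = sqrt(-52653) = I*sqrt(52653)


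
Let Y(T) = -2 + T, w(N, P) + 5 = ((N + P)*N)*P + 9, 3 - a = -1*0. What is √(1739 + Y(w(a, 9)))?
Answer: √2065 ≈ 45.442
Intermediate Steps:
a = 3 (a = 3 - (-1)*0 = 3 - 1*0 = 3 + 0 = 3)
w(N, P) = 4 + N*P*(N + P) (w(N, P) = -5 + (((N + P)*N)*P + 9) = -5 + ((N*(N + P))*P + 9) = -5 + (N*P*(N + P) + 9) = -5 + (9 + N*P*(N + P)) = 4 + N*P*(N + P))
√(1739 + Y(w(a, 9))) = √(1739 + (-2 + (4 + 3*9² + 9*3²))) = √(1739 + (-2 + (4 + 3*81 + 9*9))) = √(1739 + (-2 + (4 + 243 + 81))) = √(1739 + (-2 + 328)) = √(1739 + 326) = √2065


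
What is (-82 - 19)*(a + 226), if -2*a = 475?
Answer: 2323/2 ≈ 1161.5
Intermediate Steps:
a = -475/2 (a = -½*475 = -475/2 ≈ -237.50)
(-82 - 19)*(a + 226) = (-82 - 19)*(-475/2 + 226) = -101*(-23/2) = 2323/2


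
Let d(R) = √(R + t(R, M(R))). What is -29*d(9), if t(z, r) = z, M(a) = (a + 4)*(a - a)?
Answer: -87*√2 ≈ -123.04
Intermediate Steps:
M(a) = 0 (M(a) = (4 + a)*0 = 0)
d(R) = √2*√R (d(R) = √(R + R) = √(2*R) = √2*√R)
-29*d(9) = -29*√2*√9 = -29*√2*3 = -87*√2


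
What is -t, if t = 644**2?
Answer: -414736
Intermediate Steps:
t = 414736
-t = -1*414736 = -414736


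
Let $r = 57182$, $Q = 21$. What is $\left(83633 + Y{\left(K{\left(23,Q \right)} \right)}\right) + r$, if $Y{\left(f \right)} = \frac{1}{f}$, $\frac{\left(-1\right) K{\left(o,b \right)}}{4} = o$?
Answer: $\frac{12954979}{92} \approx 1.4082 \cdot 10^{5}$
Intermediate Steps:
$K{\left(o,b \right)} = - 4 o$
$\left(83633 + Y{\left(K{\left(23,Q \right)} \right)}\right) + r = \left(83633 + \frac{1}{\left(-4\right) 23}\right) + 57182 = \left(83633 + \frac{1}{-92}\right) + 57182 = \left(83633 - \frac{1}{92}\right) + 57182 = \frac{7694235}{92} + 57182 = \frac{12954979}{92}$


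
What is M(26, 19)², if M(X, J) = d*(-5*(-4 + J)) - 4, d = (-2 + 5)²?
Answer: 461041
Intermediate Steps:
d = 9 (d = 3² = 9)
M(X, J) = 176 - 45*J (M(X, J) = 9*(-5*(-4 + J)) - 4 = 9*(20 - 5*J) - 4 = (180 - 45*J) - 4 = 176 - 45*J)
M(26, 19)² = (176 - 45*19)² = (176 - 855)² = (-679)² = 461041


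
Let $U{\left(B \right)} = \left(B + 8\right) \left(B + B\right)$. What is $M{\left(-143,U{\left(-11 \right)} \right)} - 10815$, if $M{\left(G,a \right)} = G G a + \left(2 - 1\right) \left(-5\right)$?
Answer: $1338814$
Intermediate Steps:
$U{\left(B \right)} = 2 B \left(8 + B\right)$ ($U{\left(B \right)} = \left(8 + B\right) 2 B = 2 B \left(8 + B\right)$)
$M{\left(G,a \right)} = -5 + a G^{2}$ ($M{\left(G,a \right)} = G^{2} a + 1 \left(-5\right) = a G^{2} - 5 = -5 + a G^{2}$)
$M{\left(-143,U{\left(-11 \right)} \right)} - 10815 = \left(-5 + 2 \left(-11\right) \left(8 - 11\right) \left(-143\right)^{2}\right) - 10815 = \left(-5 + 2 \left(-11\right) \left(-3\right) 20449\right) - 10815 = \left(-5 + 66 \cdot 20449\right) - 10815 = \left(-5 + 1349634\right) - 10815 = 1349629 - 10815 = 1338814$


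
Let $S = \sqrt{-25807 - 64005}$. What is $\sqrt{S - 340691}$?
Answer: $\sqrt{-340691 + 2 i \sqrt{22453}} \approx 0.257 + 583.69 i$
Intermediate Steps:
$S = 2 i \sqrt{22453}$ ($S = \sqrt{-25807 - 64005} = \sqrt{-89812} = 2 i \sqrt{22453} \approx 299.69 i$)
$\sqrt{S - 340691} = \sqrt{2 i \sqrt{22453} - 340691} = \sqrt{-340691 + 2 i \sqrt{22453}}$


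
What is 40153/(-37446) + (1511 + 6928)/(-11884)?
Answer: -396592523/222504132 ≈ -1.7824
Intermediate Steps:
40153/(-37446) + (1511 + 6928)/(-11884) = 40153*(-1/37446) + 8439*(-1/11884) = -40153/37446 - 8439/11884 = -396592523/222504132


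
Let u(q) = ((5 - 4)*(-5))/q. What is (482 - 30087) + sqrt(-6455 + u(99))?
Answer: -29605 + 5*I*sqrt(281182)/33 ≈ -29605.0 + 80.343*I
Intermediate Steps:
u(q) = -5/q (u(q) = (1*(-5))/q = -5/q)
(482 - 30087) + sqrt(-6455 + u(99)) = (482 - 30087) + sqrt(-6455 - 5/99) = -29605 + sqrt(-6455 - 5*1/99) = -29605 + sqrt(-6455 - 5/99) = -29605 + sqrt(-639050/99) = -29605 + 5*I*sqrt(281182)/33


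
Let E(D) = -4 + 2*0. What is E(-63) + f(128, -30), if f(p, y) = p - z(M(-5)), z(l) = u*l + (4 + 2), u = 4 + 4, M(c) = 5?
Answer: 78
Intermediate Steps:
E(D) = -4 (E(D) = -4 + 0 = -4)
u = 8
z(l) = 6 + 8*l (z(l) = 8*l + (4 + 2) = 8*l + 6 = 6 + 8*l)
f(p, y) = -46 + p (f(p, y) = p - (6 + 8*5) = p - (6 + 40) = p - 1*46 = p - 46 = -46 + p)
E(-63) + f(128, -30) = -4 + (-46 + 128) = -4 + 82 = 78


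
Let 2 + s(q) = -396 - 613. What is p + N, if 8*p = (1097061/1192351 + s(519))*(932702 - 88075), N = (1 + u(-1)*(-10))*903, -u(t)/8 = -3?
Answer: -127412735998842/1192351 ≈ -1.0686e+8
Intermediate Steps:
u(t) = 24 (u(t) = -8*(-3) = 24)
s(q) = -1011 (s(q) = -2 + (-396 - 613) = -2 - 1009 = -1011)
N = -215817 (N = (1 + 24*(-10))*903 = (1 - 240)*903 = -239*903 = -215817)
p = -127155406383075/1192351 (p = ((1097061/1192351 - 1011)*(932702 - 88075))/8 = ((1097061*(1/1192351) - 1011)*844627)/8 = ((1097061/1192351 - 1011)*844627)/8 = (-1204369800/1192351*844627)/8 = (⅛)*(-1017243251064600/1192351) = -127155406383075/1192351 ≈ -1.0664e+8)
p + N = -127155406383075/1192351 - 215817 = -127412735998842/1192351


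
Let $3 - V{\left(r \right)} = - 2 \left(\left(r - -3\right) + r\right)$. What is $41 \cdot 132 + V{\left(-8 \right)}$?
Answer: $5389$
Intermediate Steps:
$V{\left(r \right)} = 9 + 4 r$ ($V{\left(r \right)} = 3 - - 2 \left(\left(r - -3\right) + r\right) = 3 - - 2 \left(\left(r + 3\right) + r\right) = 3 - - 2 \left(\left(3 + r\right) + r\right) = 3 - - 2 \left(3 + 2 r\right) = 3 - \left(-6 - 4 r\right) = 3 + \left(6 + 4 r\right) = 9 + 4 r$)
$41 \cdot 132 + V{\left(-8 \right)} = 41 \cdot 132 + \left(9 + 4 \left(-8\right)\right) = 5412 + \left(9 - 32\right) = 5412 - 23 = 5389$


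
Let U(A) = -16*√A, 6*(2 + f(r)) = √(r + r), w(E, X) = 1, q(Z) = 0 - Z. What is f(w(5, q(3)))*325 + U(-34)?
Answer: -650 + 325*√2/6 - 16*I*√34 ≈ -573.4 - 93.295*I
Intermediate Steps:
q(Z) = -Z
f(r) = -2 + √2*√r/6 (f(r) = -2 + √(r + r)/6 = -2 + √(2*r)/6 = -2 + (√2*√r)/6 = -2 + √2*√r/6)
f(w(5, q(3)))*325 + U(-34) = (-2 + √2*√1/6)*325 - 16*I*√34 = (-2 + (⅙)*√2*1)*325 - 16*I*√34 = (-2 + √2/6)*325 - 16*I*√34 = (-650 + 325*√2/6) - 16*I*√34 = -650 + 325*√2/6 - 16*I*√34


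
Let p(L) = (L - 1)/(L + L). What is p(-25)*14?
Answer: 182/25 ≈ 7.2800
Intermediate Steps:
p(L) = (-1 + L)/(2*L) (p(L) = (-1 + L)/((2*L)) = (-1 + L)*(1/(2*L)) = (-1 + L)/(2*L))
p(-25)*14 = ((½)*(-1 - 25)/(-25))*14 = ((½)*(-1/25)*(-26))*14 = (13/25)*14 = 182/25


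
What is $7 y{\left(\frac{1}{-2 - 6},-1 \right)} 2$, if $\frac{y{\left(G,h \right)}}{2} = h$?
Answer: $-28$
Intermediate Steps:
$y{\left(G,h \right)} = 2 h$
$7 y{\left(\frac{1}{-2 - 6},-1 \right)} 2 = 7 \cdot 2 \left(-1\right) 2 = 7 \left(-2\right) 2 = \left(-14\right) 2 = -28$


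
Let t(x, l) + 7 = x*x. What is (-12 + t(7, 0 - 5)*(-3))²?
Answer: 19044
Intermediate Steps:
t(x, l) = -7 + x² (t(x, l) = -7 + x*x = -7 + x²)
(-12 + t(7, 0 - 5)*(-3))² = (-12 + (-7 + 7²)*(-3))² = (-12 + (-7 + 49)*(-3))² = (-12 + 42*(-3))² = (-12 - 126)² = (-138)² = 19044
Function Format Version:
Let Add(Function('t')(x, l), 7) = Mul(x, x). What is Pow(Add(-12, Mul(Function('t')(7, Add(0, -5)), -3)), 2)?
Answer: 19044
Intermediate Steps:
Function('t')(x, l) = Add(-7, Pow(x, 2)) (Function('t')(x, l) = Add(-7, Mul(x, x)) = Add(-7, Pow(x, 2)))
Pow(Add(-12, Mul(Function('t')(7, Add(0, -5)), -3)), 2) = Pow(Add(-12, Mul(Add(-7, Pow(7, 2)), -3)), 2) = Pow(Add(-12, Mul(Add(-7, 49), -3)), 2) = Pow(Add(-12, Mul(42, -3)), 2) = Pow(Add(-12, -126), 2) = Pow(-138, 2) = 19044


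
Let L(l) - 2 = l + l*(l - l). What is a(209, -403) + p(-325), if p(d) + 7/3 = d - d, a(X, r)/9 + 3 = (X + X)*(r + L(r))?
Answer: -9074032/3 ≈ -3.0247e+6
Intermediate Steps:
L(l) = 2 + l (L(l) = 2 + (l + l*(l - l)) = 2 + (l + l*0) = 2 + (l + 0) = 2 + l)
a(X, r) = -27 + 18*X*(2 + 2*r) (a(X, r) = -27 + 9*((X + X)*(r + (2 + r))) = -27 + 9*((2*X)*(2 + 2*r)) = -27 + 9*(2*X*(2 + 2*r)) = -27 + 18*X*(2 + 2*r))
p(d) = -7/3 (p(d) = -7/3 + (d - d) = -7/3 + 0 = -7/3)
a(209, -403) + p(-325) = (-27 + 36*209 + 36*209*(-403)) - 7/3 = (-27 + 7524 - 3032172) - 7/3 = -3024675 - 7/3 = -9074032/3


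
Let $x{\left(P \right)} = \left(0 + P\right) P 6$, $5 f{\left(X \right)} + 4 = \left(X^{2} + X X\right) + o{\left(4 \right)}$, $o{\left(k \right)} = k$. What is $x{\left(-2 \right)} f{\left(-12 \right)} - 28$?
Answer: $\frac{6772}{5} \approx 1354.4$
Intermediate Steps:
$f{\left(X \right)} = \frac{2 X^{2}}{5}$ ($f{\left(X \right)} = - \frac{4}{5} + \frac{\left(X^{2} + X X\right) + 4}{5} = - \frac{4}{5} + \frac{\left(X^{2} + X^{2}\right) + 4}{5} = - \frac{4}{5} + \frac{2 X^{2} + 4}{5} = - \frac{4}{5} + \frac{4 + 2 X^{2}}{5} = - \frac{4}{5} + \left(\frac{4}{5} + \frac{2 X^{2}}{5}\right) = \frac{2 X^{2}}{5}$)
$x{\left(P \right)} = 6 P^{2}$ ($x{\left(P \right)} = P P 6 = P^{2} \cdot 6 = 6 P^{2}$)
$x{\left(-2 \right)} f{\left(-12 \right)} - 28 = 6 \left(-2\right)^{2} \frac{2 \left(-12\right)^{2}}{5} - 28 = 6 \cdot 4 \cdot \frac{2}{5} \cdot 144 - 28 = 24 \cdot \frac{288}{5} - 28 = \frac{6912}{5} - 28 = \frac{6772}{5}$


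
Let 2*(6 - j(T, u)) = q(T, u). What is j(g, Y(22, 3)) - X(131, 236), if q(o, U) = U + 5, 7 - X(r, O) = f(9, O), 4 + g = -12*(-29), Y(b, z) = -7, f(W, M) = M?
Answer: 236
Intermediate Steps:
g = 344 (g = -4 - 12*(-29) = -4 + 348 = 344)
X(r, O) = 7 - O
q(o, U) = 5 + U
j(T, u) = 7/2 - u/2 (j(T, u) = 6 - (5 + u)/2 = 6 + (-5/2 - u/2) = 7/2 - u/2)
j(g, Y(22, 3)) - X(131, 236) = (7/2 - 1/2*(-7)) - (7 - 1*236) = (7/2 + 7/2) - (7 - 236) = 7 - 1*(-229) = 7 + 229 = 236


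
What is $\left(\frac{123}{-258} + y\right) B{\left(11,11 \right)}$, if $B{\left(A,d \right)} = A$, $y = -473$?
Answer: $- \frac{447909}{86} \approx -5208.2$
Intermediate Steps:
$\left(\frac{123}{-258} + y\right) B{\left(11,11 \right)} = \left(\frac{123}{-258} - 473\right) 11 = \left(123 \left(- \frac{1}{258}\right) - 473\right) 11 = \left(- \frac{41}{86} - 473\right) 11 = \left(- \frac{40719}{86}\right) 11 = - \frac{447909}{86}$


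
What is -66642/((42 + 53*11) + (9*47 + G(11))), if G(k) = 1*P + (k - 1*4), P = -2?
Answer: -22214/351 ≈ -63.288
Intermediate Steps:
G(k) = -6 + k (G(k) = 1*(-2) + (k - 1*4) = -2 + (k - 4) = -2 + (-4 + k) = -6 + k)
-66642/((42 + 53*11) + (9*47 + G(11))) = -66642/((42 + 53*11) + (9*47 + (-6 + 11))) = -66642/((42 + 583) + (423 + 5)) = -66642/(625 + 428) = -66642/1053 = -66642*1/1053 = -22214/351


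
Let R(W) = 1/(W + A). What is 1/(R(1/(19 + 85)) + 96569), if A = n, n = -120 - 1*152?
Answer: 28287/2731647199 ≈ 1.0355e-5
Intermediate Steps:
n = -272 (n = -120 - 152 = -272)
A = -272
R(W) = 1/(-272 + W) (R(W) = 1/(W - 272) = 1/(-272 + W))
1/(R(1/(19 + 85)) + 96569) = 1/(1/(-272 + 1/(19 + 85)) + 96569) = 1/(1/(-272 + 1/104) + 96569) = 1/(1/(-28287/104) + 96569) = 1/(-104/28287 + 96569) = 1/(2731647199/28287) = 28287/2731647199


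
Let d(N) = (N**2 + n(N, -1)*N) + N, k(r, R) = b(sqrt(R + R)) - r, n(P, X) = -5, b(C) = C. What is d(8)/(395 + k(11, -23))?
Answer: 6144/73751 - 16*I*sqrt(46)/73751 ≈ 0.083307 - 0.0014714*I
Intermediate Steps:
k(r, R) = -r + sqrt(2)*sqrt(R) (k(r, R) = sqrt(R + R) - r = sqrt(2*R) - r = sqrt(2)*sqrt(R) - r = -r + sqrt(2)*sqrt(R))
d(N) = N**2 - 4*N (d(N) = (N**2 - 5*N) + N = N**2 - 4*N)
d(8)/(395 + k(11, -23)) = (8*(-4 + 8))/(395 + (-1*11 + sqrt(2)*sqrt(-23))) = (8*4)/(395 + (-11 + sqrt(2)*(I*sqrt(23)))) = 32/(395 + (-11 + I*sqrt(46))) = 32/(384 + I*sqrt(46))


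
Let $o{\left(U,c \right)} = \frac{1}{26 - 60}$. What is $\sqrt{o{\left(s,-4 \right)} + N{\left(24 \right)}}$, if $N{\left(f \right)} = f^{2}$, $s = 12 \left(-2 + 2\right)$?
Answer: $\frac{\sqrt{665822}}{34} \approx 23.999$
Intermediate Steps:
$s = 0$ ($s = 12 \cdot 0 = 0$)
$o{\left(U,c \right)} = - \frac{1}{34}$ ($o{\left(U,c \right)} = \frac{1}{-34} = - \frac{1}{34}$)
$\sqrt{o{\left(s,-4 \right)} + N{\left(24 \right)}} = \sqrt{- \frac{1}{34} + 24^{2}} = \sqrt{- \frac{1}{34} + 576} = \sqrt{\frac{19583}{34}} = \frac{\sqrt{665822}}{34}$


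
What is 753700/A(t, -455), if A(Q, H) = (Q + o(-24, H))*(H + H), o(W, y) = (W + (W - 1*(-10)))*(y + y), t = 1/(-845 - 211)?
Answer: -79590720/3322999589 ≈ -0.023951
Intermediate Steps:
t = -1/1056 (t = 1/(-1056) = -1/1056 ≈ -0.00094697)
o(W, y) = 2*y*(10 + 2*W) (o(W, y) = (W + (W + 10))*(2*y) = (W + (10 + W))*(2*y) = (10 + 2*W)*(2*y) = 2*y*(10 + 2*W))
A(Q, H) = 2*H*(Q - 76*H) (A(Q, H) = (Q + 4*H*(5 - 24))*(H + H) = (Q + 4*H*(-19))*(2*H) = (Q - 76*H)*(2*H) = 2*H*(Q - 76*H))
753700/A(t, -455) = 753700/((2*(-455)*(-1/1056 - 76*(-455)))) = 753700/((2*(-455)*(-1/1056 + 34580))) = 753700/((2*(-455)*(36516479/1056))) = 753700/(-16614997945/528) = 753700*(-528/16614997945) = -79590720/3322999589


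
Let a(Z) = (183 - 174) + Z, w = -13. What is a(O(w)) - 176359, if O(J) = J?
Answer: -176363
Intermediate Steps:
a(Z) = 9 + Z
a(O(w)) - 176359 = (9 - 13) - 176359 = -4 - 176359 = -176363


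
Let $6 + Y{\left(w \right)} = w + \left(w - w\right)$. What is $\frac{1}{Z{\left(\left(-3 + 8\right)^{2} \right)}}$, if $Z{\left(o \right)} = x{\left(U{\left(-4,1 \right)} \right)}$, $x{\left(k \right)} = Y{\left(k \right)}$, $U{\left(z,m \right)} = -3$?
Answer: $- \frac{1}{9} \approx -0.11111$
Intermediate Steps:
$Y{\left(w \right)} = -6 + w$ ($Y{\left(w \right)} = -6 + \left(w + \left(w - w\right)\right) = -6 + \left(w + 0\right) = -6 + w$)
$x{\left(k \right)} = -6 + k$
$Z{\left(o \right)} = -9$ ($Z{\left(o \right)} = -6 - 3 = -9$)
$\frac{1}{Z{\left(\left(-3 + 8\right)^{2} \right)}} = \frac{1}{-9} = - \frac{1}{9}$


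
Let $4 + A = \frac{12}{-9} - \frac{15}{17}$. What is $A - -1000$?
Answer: $\frac{50683}{51} \approx 993.78$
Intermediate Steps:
$A = - \frac{317}{51}$ ($A = -4 + \left(\frac{12}{-9} - \frac{15}{17}\right) = -4 + \left(12 \left(- \frac{1}{9}\right) - \frac{15}{17}\right) = -4 - \frac{113}{51} = - \frac{317}{51} \approx -6.2157$)
$A - -1000 = - \frac{317}{51} - -1000 = - \frac{317}{51} + 1000 = \frac{50683}{51}$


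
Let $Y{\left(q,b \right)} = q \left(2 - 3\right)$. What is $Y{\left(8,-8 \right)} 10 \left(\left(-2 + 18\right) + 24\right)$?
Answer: $-3200$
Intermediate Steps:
$Y{\left(q,b \right)} = - q$ ($Y{\left(q,b \right)} = q \left(-1\right) = - q$)
$Y{\left(8,-8 \right)} 10 \left(\left(-2 + 18\right) + 24\right) = \left(-1\right) 8 \cdot 10 \left(\left(-2 + 18\right) + 24\right) = \left(-8\right) 10 \left(16 + 24\right) = \left(-80\right) 40 = -3200$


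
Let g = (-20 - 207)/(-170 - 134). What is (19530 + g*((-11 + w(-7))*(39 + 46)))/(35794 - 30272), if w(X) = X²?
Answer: 175535/44176 ≈ 3.9735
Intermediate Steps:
g = 227/304 (g = -227/(-304) = -227*(-1/304) = 227/304 ≈ 0.74671)
(19530 + g*((-11 + w(-7))*(39 + 46)))/(35794 - 30272) = (19530 + 227*((-11 + (-7)²)*(39 + 46))/304)/(35794 - 30272) = (19530 + 227*((-11 + 49)*85)/304)/5522 = (19530 + 227*(38*85)/304)*(1/5522) = (19530 + (227/304)*3230)*(1/5522) = (19530 + 19295/8)*(1/5522) = (175535/8)*(1/5522) = 175535/44176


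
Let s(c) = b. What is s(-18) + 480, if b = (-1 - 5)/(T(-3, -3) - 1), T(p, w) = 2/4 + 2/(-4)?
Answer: 486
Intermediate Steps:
T(p, w) = 0 (T(p, w) = 2*(¼) + 2*(-¼) = ½ - ½ = 0)
b = 6 (b = (-1 - 5)/(0 - 1) = -6/(-1) = -6*(-1) = 6)
s(c) = 6
s(-18) + 480 = 6 + 480 = 486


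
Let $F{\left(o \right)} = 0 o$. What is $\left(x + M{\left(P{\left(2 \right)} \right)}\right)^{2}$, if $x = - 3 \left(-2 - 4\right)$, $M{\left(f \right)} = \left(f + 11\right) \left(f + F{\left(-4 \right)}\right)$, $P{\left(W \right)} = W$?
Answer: $1936$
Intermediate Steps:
$F{\left(o \right)} = 0$
$M{\left(f \right)} = f \left(11 + f\right)$ ($M{\left(f \right)} = \left(f + 11\right) \left(f + 0\right) = \left(11 + f\right) f = f \left(11 + f\right)$)
$x = 18$ ($x = \left(-3\right) \left(-6\right) = 18$)
$\left(x + M{\left(P{\left(2 \right)} \right)}\right)^{2} = \left(18 + 2 \left(11 + 2\right)\right)^{2} = \left(18 + 2 \cdot 13\right)^{2} = \left(18 + 26\right)^{2} = 44^{2} = 1936$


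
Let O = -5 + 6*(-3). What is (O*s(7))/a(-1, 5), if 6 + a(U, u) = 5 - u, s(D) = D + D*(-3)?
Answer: -161/3 ≈ -53.667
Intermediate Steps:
s(D) = -2*D (s(D) = D - 3*D = -2*D)
O = -23 (O = -5 - 18 = -23)
a(U, u) = -1 - u (a(U, u) = -6 + (5 - u) = -1 - u)
(O*s(7))/a(-1, 5) = (-(-46)*7)/(-1 - 1*5) = (-23*(-14))/(-1 - 5) = 322/(-6) = 322*(-⅙) = -161/3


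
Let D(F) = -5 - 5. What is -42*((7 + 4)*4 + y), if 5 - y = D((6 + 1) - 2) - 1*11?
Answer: -2940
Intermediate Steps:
D(F) = -10
y = 26 (y = 5 - (-10 - 1*11) = 5 - (-10 - 11) = 5 - 1*(-21) = 5 + 21 = 26)
-42*((7 + 4)*4 + y) = -42*((7 + 4)*4 + 26) = -42*(11*4 + 26) = -42*(44 + 26) = -42*70 = -2940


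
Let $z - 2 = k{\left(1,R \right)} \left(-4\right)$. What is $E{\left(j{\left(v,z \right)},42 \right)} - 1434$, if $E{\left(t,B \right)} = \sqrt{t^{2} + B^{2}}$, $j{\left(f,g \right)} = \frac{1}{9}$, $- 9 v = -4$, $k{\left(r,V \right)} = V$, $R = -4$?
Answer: $-1434 + \frac{41 \sqrt{85}}{9} \approx -1392.0$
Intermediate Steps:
$z = 18$ ($z = 2 - -16 = 2 + 16 = 18$)
$v = \frac{4}{9}$ ($v = \left(- \frac{1}{9}\right) \left(-4\right) = \frac{4}{9} \approx 0.44444$)
$j{\left(f,g \right)} = \frac{1}{9}$
$E{\left(t,B \right)} = \sqrt{B^{2} + t^{2}}$
$E{\left(j{\left(v,z \right)},42 \right)} - 1434 = \sqrt{42^{2} + \left(\frac{1}{9}\right)^{2}} - 1434 = \sqrt{1764 + \frac{1}{81}} - 1434 = \sqrt{\frac{142885}{81}} - 1434 = \frac{41 \sqrt{85}}{9} - 1434 = -1434 + \frac{41 \sqrt{85}}{9}$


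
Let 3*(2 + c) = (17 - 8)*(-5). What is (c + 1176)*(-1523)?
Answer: -1765157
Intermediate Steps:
c = -17 (c = -2 + ((17 - 8)*(-5))/3 = -2 + (9*(-5))/3 = -2 + (⅓)*(-45) = -2 - 15 = -17)
(c + 1176)*(-1523) = (-17 + 1176)*(-1523) = 1159*(-1523) = -1765157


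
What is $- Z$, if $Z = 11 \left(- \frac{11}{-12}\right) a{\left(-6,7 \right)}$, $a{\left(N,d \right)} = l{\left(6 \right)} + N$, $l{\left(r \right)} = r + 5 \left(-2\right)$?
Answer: $\frac{605}{6} \approx 100.83$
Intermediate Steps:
$l{\left(r \right)} = -10 + r$ ($l{\left(r \right)} = r - 10 = -10 + r$)
$a{\left(N,d \right)} = -4 + N$ ($a{\left(N,d \right)} = \left(-10 + 6\right) + N = -4 + N$)
$Z = - \frac{605}{6}$ ($Z = 11 \left(- \frac{11}{-12}\right) \left(-4 - 6\right) = 11 \left(\left(-11\right) \left(- \frac{1}{12}\right)\right) \left(-10\right) = 11 \cdot \frac{11}{12} \left(-10\right) = \frac{121}{12} \left(-10\right) = - \frac{605}{6} \approx -100.83$)
$- Z = \left(-1\right) \left(- \frac{605}{6}\right) = \frac{605}{6}$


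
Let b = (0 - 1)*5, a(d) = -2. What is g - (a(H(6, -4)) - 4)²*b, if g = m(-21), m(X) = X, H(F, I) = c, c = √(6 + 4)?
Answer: 159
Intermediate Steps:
c = √10 ≈ 3.1623
H(F, I) = √10
b = -5 (b = -1*5 = -5)
g = -21
g - (a(H(6, -4)) - 4)²*b = -21 - (-2 - 4)²*(-5) = -21 - (-6)²*(-5) = -21 - 36*(-5) = -21 - 1*(-180) = -21 + 180 = 159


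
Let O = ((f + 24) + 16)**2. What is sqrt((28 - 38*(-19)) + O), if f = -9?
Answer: sqrt(1711) ≈ 41.364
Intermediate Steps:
O = 961 (O = ((-9 + 24) + 16)**2 = (15 + 16)**2 = 31**2 = 961)
sqrt((28 - 38*(-19)) + O) = sqrt((28 - 38*(-19)) + 961) = sqrt((28 + 722) + 961) = sqrt(750 + 961) = sqrt(1711)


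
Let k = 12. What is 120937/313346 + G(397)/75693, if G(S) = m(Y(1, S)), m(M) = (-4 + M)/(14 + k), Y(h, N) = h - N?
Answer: 118940427233/308335284114 ≈ 0.38575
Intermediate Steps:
m(M) = -2/13 + M/26 (m(M) = (-4 + M)/(14 + 12) = (-4 + M)/26 = (-4 + M)*(1/26) = -2/13 + M/26)
G(S) = -3/26 - S/26 (G(S) = -2/13 + (1 - S)/26 = -2/13 + (1/26 - S/26) = -3/26 - S/26)
120937/313346 + G(397)/75693 = 120937/313346 + (-3/26 - 1/26*397)/75693 = 120937*(1/313346) + (-3/26 - 397/26)*(1/75693) = 120937/313346 - 200/13*1/75693 = 120937/313346 - 200/984009 = 118940427233/308335284114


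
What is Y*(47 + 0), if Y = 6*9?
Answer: 2538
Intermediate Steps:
Y = 54
Y*(47 + 0) = 54*(47 + 0) = 54*47 = 2538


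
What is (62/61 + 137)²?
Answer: 70879561/3721 ≈ 19049.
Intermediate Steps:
(62/61 + 137)² = (8419/61)² = 70879561/3721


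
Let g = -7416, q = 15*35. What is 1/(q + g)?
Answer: -1/6891 ≈ -0.00014512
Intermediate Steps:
q = 525
1/(q + g) = 1/(525 - 7416) = 1/(-6891) = -1/6891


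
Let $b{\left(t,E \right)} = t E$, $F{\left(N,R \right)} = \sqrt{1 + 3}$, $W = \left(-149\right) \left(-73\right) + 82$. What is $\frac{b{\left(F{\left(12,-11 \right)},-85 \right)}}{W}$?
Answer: $- \frac{170}{10959} \approx -0.015512$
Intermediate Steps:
$W = 10959$ ($W = 10877 + 82 = 10959$)
$F{\left(N,R \right)} = 2$ ($F{\left(N,R \right)} = \sqrt{4} = 2$)
$b{\left(t,E \right)} = E t$
$\frac{b{\left(F{\left(12,-11 \right)},-85 \right)}}{W} = \frac{\left(-85\right) 2}{10959} = \left(-170\right) \frac{1}{10959} = - \frac{170}{10959}$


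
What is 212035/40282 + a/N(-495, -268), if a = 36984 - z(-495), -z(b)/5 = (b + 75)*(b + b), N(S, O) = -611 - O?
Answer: -85163339483/13816726 ≈ -6163.8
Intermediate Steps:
z(b) = -10*b*(75 + b) (z(b) = -5*(b + 75)*(b + b) = -5*(75 + b)*2*b = -10*b*(75 + b))
a = 2115984 (a = 36984 - (-10)*(-495)*(75 - 495) = 36984 - (-10)*(-495)*(-420) = 36984 - 1*(-2079000) = 36984 + 2079000 = 2115984)
212035/40282 + a/N(-495, -268) = 212035/40282 + 2115984/(-611 - 1*(-268)) = 212035*(1/40282) + 2115984/(-611 + 268) = 212035/40282 + 2115984/(-343) = 212035/40282 + 2115984*(-1/343) = 212035/40282 - 2115984/343 = -85163339483/13816726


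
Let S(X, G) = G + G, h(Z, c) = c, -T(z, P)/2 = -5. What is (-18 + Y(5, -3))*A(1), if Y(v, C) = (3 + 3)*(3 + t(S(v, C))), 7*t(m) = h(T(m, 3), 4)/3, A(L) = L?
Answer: 8/7 ≈ 1.1429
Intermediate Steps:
T(z, P) = 10 (T(z, P) = -2*(-5) = 10)
S(X, G) = 2*G
t(m) = 4/21 (t(m) = (4/3)/7 = (4*(⅓))/7 = (⅐)*(4/3) = 4/21)
Y(v, C) = 134/7 (Y(v, C) = (3 + 3)*(3 + 4/21) = 6*(67/21) = 134/7)
(-18 + Y(5, -3))*A(1) = (-18 + 134/7)*1 = (8/7)*1 = 8/7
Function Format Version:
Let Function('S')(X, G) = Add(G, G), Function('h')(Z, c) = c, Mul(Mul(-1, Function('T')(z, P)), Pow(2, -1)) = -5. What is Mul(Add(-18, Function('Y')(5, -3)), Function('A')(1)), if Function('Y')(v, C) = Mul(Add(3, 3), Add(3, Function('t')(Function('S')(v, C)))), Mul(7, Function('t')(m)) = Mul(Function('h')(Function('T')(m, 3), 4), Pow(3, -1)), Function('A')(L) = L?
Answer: Rational(8, 7) ≈ 1.1429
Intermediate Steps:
Function('T')(z, P) = 10 (Function('T')(z, P) = Mul(-2, -5) = 10)
Function('S')(X, G) = Mul(2, G)
Function('t')(m) = Rational(4, 21) (Function('t')(m) = Mul(Rational(1, 7), Mul(4, Pow(3, -1))) = Mul(Rational(1, 7), Mul(4, Rational(1, 3))) = Mul(Rational(1, 7), Rational(4, 3)) = Rational(4, 21))
Function('Y')(v, C) = Rational(134, 7) (Function('Y')(v, C) = Mul(Add(3, 3), Add(3, Rational(4, 21))) = Mul(6, Rational(67, 21)) = Rational(134, 7))
Mul(Add(-18, Function('Y')(5, -3)), Function('A')(1)) = Mul(Add(-18, Rational(134, 7)), 1) = Mul(Rational(8, 7), 1) = Rational(8, 7)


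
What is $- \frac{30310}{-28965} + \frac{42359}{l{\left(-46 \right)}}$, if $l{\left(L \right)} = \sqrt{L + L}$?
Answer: $\frac{6062}{5793} - \frac{42359 i \sqrt{23}}{46} \approx 1.0464 - 4416.2 i$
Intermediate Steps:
$l{\left(L \right)} = \sqrt{2} \sqrt{L}$ ($l{\left(L \right)} = \sqrt{2 L} = \sqrt{2} \sqrt{L}$)
$- \frac{30310}{-28965} + \frac{42359}{l{\left(-46 \right)}} = - \frac{30310}{-28965} + \frac{42359}{\sqrt{2} \sqrt{-46}} = \left(-30310\right) \left(- \frac{1}{28965}\right) + \frac{42359}{\sqrt{2} i \sqrt{46}} = \frac{6062}{5793} + \frac{42359}{2 i \sqrt{23}} = \frac{6062}{5793} + 42359 \left(- \frac{i \sqrt{23}}{46}\right) = \frac{6062}{5793} - \frac{42359 i \sqrt{23}}{46}$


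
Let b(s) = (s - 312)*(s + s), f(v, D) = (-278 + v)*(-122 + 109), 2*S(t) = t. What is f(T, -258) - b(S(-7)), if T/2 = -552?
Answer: 31515/2 ≈ 15758.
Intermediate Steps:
T = -1104 (T = 2*(-552) = -1104)
S(t) = t/2
f(v, D) = 3614 - 13*v (f(v, D) = (-278 + v)*(-13) = 3614 - 13*v)
b(s) = 2*s*(-312 + s) (b(s) = (-312 + s)*(2*s) = 2*s*(-312 + s))
f(T, -258) - b(S(-7)) = (3614 - 13*(-1104)) - 2*(½)*(-7)*(-312 + (½)*(-7)) = (3614 + 14352) - 2*(-7)*(-312 - 7/2)/2 = 17966 - 2*(-7)*(-631)/(2*2) = 17966 - 1*4417/2 = 17966 - 4417/2 = 31515/2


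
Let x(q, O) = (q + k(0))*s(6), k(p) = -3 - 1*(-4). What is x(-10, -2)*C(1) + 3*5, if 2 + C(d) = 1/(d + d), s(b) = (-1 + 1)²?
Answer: 15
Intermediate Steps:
k(p) = 1 (k(p) = -3 + 4 = 1)
s(b) = 0 (s(b) = 0² = 0)
x(q, O) = 0 (x(q, O) = (q + 1)*0 = (1 + q)*0 = 0)
C(d) = -2 + 1/(2*d) (C(d) = -2 + 1/(d + d) = -2 + 1/(2*d))
x(-10, -2)*C(1) + 3*5 = 0*(-2 + (½)/1) + 3*5 = 0*(-2 + (½)*1) + 15 = 0*(-2 + ½) + 15 = 0*(-3/2) + 15 = 0 + 15 = 15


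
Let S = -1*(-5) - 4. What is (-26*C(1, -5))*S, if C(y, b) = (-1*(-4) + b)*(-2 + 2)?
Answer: 0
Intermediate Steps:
C(y, b) = 0 (C(y, b) = (4 + b)*0 = 0)
S = 1 (S = 5 - 4 = 1)
(-26*C(1, -5))*S = -26*0*1 = 0*1 = 0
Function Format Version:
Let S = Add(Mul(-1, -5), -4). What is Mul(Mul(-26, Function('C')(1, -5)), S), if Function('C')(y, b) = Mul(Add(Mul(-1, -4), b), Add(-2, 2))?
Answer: 0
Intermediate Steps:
Function('C')(y, b) = 0 (Function('C')(y, b) = Mul(Add(4, b), 0) = 0)
S = 1 (S = Add(5, -4) = 1)
Mul(Mul(-26, Function('C')(1, -5)), S) = Mul(Mul(-26, 0), 1) = Mul(0, 1) = 0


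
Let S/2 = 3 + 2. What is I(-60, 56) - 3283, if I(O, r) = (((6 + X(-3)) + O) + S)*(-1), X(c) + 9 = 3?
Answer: -3233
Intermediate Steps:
X(c) = -6 (X(c) = -9 + 3 = -6)
S = 10 (S = 2*(3 + 2) = 2*5 = 10)
I(O, r) = -10 - O (I(O, r) = (((6 - 6) + O) + 10)*(-1) = ((0 + O) + 10)*(-1) = (O + 10)*(-1) = (10 + O)*(-1) = -10 - O)
I(-60, 56) - 3283 = (-10 - 1*(-60)) - 3283 = (-10 + 60) - 3283 = 50 - 3283 = -3233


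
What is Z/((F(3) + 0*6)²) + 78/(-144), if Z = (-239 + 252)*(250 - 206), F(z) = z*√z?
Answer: 4459/216 ≈ 20.644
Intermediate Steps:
F(z) = z^(3/2)
Z = 572 (Z = 13*44 = 572)
Z/((F(3) + 0*6)²) + 78/(-144) = 572/((3^(3/2) + 0*6)²) + 78/(-144) = 572/((3*√3 + 0)²) + 78*(-1/144) = 572/((3*√3)²) - 13/24 = 572/27 - 13/24 = 4459/216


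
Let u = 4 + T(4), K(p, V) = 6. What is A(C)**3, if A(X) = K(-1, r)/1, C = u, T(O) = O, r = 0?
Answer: 216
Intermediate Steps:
u = 8 (u = 4 + 4 = 8)
C = 8
A(X) = 6 (A(X) = 6/1 = 6*1 = 6)
A(C)**3 = 6**3 = 216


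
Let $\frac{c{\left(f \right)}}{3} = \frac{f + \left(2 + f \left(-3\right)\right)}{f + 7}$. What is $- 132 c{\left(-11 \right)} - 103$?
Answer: $2273$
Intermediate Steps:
$c{\left(f \right)} = \frac{3 \left(2 - 2 f\right)}{7 + f}$ ($c{\left(f \right)} = 3 \frac{f + \left(2 + f \left(-3\right)\right)}{f + 7} = 3 \frac{f - \left(-2 + 3 f\right)}{7 + f} = 3 \frac{2 - 2 f}{7 + f} = \frac{3 \left(2 - 2 f\right)}{7 + f}$)
$- 132 c{\left(-11 \right)} - 103 = - 132 \frac{6 \left(1 - -11\right)}{7 - 11} - 103 = - 132 \frac{6 \left(1 + 11\right)}{-4} - 103 = - 132 \cdot 6 \left(- \frac{1}{4}\right) 12 - 103 = \left(-132\right) \left(-18\right) - 103 = 2376 - 103 = 2273$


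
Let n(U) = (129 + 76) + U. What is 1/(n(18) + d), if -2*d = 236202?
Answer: -1/117878 ≈ -8.4833e-6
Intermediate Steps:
n(U) = 205 + U
d = -118101 (d = -½*236202 = -118101)
1/(n(18) + d) = 1/((205 + 18) - 118101) = 1/(223 - 118101) = 1/(-117878) = -1/117878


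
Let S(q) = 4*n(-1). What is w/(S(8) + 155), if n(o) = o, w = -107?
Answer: -107/151 ≈ -0.70861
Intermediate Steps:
S(q) = -4 (S(q) = 4*(-1) = -4)
w/(S(8) + 155) = -107/(-4 + 155) = -107/151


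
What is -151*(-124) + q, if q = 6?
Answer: 18730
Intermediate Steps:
-151*(-124) + q = -151*(-124) + 6 = 18724 + 6 = 18730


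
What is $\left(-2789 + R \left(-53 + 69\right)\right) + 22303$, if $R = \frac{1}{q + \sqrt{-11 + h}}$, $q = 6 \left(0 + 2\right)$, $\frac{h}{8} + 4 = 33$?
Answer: $\frac{1502386}{77} + \frac{16 \sqrt{221}}{77} \approx 19515.0$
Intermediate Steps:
$h = 232$ ($h = -32 + 8 \cdot 33 = -32 + 264 = 232$)
$q = 12$ ($q = 6 \cdot 2 = 12$)
$R = \frac{1}{12 + \sqrt{221}}$ ($R = \frac{1}{12 + \sqrt{-11 + 232}} = \frac{1}{12 + \sqrt{221}} \approx 0.037222$)
$\left(-2789 + R \left(-53 + 69\right)\right) + 22303 = \left(-2789 + \left(- \frac{12}{77} + \frac{\sqrt{221}}{77}\right) \left(-53 + 69\right)\right) + 22303 = \left(-2789 + \left(- \frac{12}{77} + \frac{\sqrt{221}}{77}\right) 16\right) + 22303 = \left(-2789 - \left(\frac{192}{77} - \frac{16 \sqrt{221}}{77}\right)\right) + 22303 = \left(- \frac{214945}{77} + \frac{16 \sqrt{221}}{77}\right) + 22303 = \frac{1502386}{77} + \frac{16 \sqrt{221}}{77}$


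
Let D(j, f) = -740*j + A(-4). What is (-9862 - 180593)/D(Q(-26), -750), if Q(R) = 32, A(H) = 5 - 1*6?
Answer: 190455/23681 ≈ 8.0425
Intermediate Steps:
A(H) = -1 (A(H) = 5 - 6 = -1)
D(j, f) = -1 - 740*j (D(j, f) = -740*j - 1 = -1 - 740*j)
(-9862 - 180593)/D(Q(-26), -750) = (-9862 - 180593)/(-1 - 740*32) = -190455/(-1 - 23680) = -190455/(-23681) = -190455*(-1/23681) = 190455/23681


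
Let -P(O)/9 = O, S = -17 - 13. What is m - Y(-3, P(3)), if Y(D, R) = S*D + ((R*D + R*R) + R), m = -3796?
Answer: -4669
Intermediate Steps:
S = -30
P(O) = -9*O
Y(D, R) = R + R² - 30*D + D*R (Y(D, R) = -30*D + ((R*D + R*R) + R) = -30*D + ((D*R + R²) + R) = -30*D + ((R² + D*R) + R) = -30*D + (R + R² + D*R) = R + R² - 30*D + D*R)
m - Y(-3, P(3)) = -3796 - (-9*3 + (-9*3)² - 30*(-3) - (-27)*3) = -3796 - (-27 + (-27)² + 90 - 3*(-27)) = -3796 - (-27 + 729 + 90 + 81) = -3796 - 1*873 = -3796 - 873 = -4669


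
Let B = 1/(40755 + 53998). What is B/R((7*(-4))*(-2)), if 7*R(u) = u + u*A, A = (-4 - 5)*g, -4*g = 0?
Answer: 1/758024 ≈ 1.3192e-6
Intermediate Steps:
g = 0 (g = -¼*0 = 0)
B = 1/94753 ≈ 1.0554e-5
A = 0 (A = (-4 - 5)*0 = -9*0 = 0)
R(u) = u/7 (R(u) = (u + u*0)/7 = (u + 0)/7 = u/7)
B/R((7*(-4))*(-2)) = 1/(94753*((((7*(-4))*(-2))/7))) = 1/(94753*(((-28*(-2))/7))) = 1/(94753*(((⅐)*56))) = (1/94753)/8 = (1/94753)*(⅛) = 1/758024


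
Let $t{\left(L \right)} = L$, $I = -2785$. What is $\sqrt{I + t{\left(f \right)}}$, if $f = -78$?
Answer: $i \sqrt{2863} \approx 53.507 i$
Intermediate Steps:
$\sqrt{I + t{\left(f \right)}} = \sqrt{-2785 - 78} = \sqrt{-2863} = i \sqrt{2863}$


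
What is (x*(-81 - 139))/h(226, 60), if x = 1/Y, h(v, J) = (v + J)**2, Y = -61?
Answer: 5/113399 ≈ 4.4092e-5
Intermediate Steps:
h(v, J) = (J + v)**2
x = -1/61 (x = 1/(-61) = -1/61 ≈ -0.016393)
(x*(-81 - 139))/h(226, 60) = (-(-81 - 139)/61)/((60 + 226)**2) = (-1/61*(-220))/(286**2) = (220/61)/81796 = (220/61)*(1/81796) = 5/113399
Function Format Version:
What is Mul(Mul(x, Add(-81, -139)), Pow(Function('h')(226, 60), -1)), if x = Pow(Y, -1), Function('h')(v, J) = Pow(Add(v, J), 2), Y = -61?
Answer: Rational(5, 113399) ≈ 4.4092e-5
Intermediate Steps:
Function('h')(v, J) = Pow(Add(J, v), 2)
x = Rational(-1, 61) (x = Pow(-61, -1) = Rational(-1, 61) ≈ -0.016393)
Mul(Mul(x, Add(-81, -139)), Pow(Function('h')(226, 60), -1)) = Mul(Mul(Rational(-1, 61), Add(-81, -139)), Pow(Pow(Add(60, 226), 2), -1)) = Mul(Mul(Rational(-1, 61), -220), Pow(Pow(286, 2), -1)) = Mul(Rational(220, 61), Pow(81796, -1)) = Mul(Rational(220, 61), Rational(1, 81796)) = Rational(5, 113399)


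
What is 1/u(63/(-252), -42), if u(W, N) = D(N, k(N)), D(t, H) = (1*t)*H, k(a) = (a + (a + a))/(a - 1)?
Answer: -43/5292 ≈ -0.0081255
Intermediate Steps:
k(a) = 3*a/(-1 + a) (k(a) = (a + 2*a)/(-1 + a) = (3*a)/(-1 + a) = 3*a/(-1 + a))
D(t, H) = H*t (D(t, H) = t*H = H*t)
u(W, N) = 3*N²/(-1 + N) (u(W, N) = (3*N/(-1 + N))*N = 3*N²/(-1 + N))
1/u(63/(-252), -42) = 1/(3*(-42)²/(-1 - 42)) = 1/(3*1764/(-43)) = 1/(3*1764*(-1/43)) = 1/(-5292/43) = -43/5292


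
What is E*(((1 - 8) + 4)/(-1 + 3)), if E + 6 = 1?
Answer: 15/2 ≈ 7.5000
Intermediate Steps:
E = -5 (E = -6 + 1 = -5)
E*(((1 - 8) + 4)/(-1 + 3)) = -5*((1 - 8) + 4)/(-1 + 3) = -5*(-7 + 4)/2 = -(-15)/2 = -5*(-3/2) = 15/2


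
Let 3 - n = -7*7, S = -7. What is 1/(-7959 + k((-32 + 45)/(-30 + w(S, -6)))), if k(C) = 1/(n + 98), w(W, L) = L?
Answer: -150/1193849 ≈ -0.00012564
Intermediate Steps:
n = 52 (n = 3 - (-7)*7 = 3 - 1*(-49) = 3 + 49 = 52)
k(C) = 1/150 (k(C) = 1/(52 + 98) = 1/150)
1/(-7959 + k((-32 + 45)/(-30 + w(S, -6)))) = 1/(-7959 + 1/150) = 1/(-1193849/150) = -150/1193849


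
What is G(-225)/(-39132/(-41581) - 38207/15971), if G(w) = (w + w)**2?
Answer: -26895651115500/192741619 ≈ -1.3954e+5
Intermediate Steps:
G(w) = 4*w**2 (G(w) = (2*w)**2 = 4*w**2)
G(-225)/(-39132/(-41581) - 38207/15971) = (4*(-225)**2)/(-39132/(-41581) - 38207/15971) = (4*50625)/(-39132*(-1/41581) - 38207*1/15971) = 202500/(39132/41581 - 38207/15971) = 202500/(-963708095/664090151) = 202500*(-664090151/963708095) = -26895651115500/192741619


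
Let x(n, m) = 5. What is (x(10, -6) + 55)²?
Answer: 3600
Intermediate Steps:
(x(10, -6) + 55)² = (5 + 55)² = 60² = 3600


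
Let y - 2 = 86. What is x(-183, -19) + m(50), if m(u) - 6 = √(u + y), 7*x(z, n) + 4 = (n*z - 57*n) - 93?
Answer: 4505/7 + √138 ≈ 655.32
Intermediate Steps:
y = 88 (y = 2 + 86 = 88)
x(z, n) = -97/7 - 57*n/7 + n*z/7 (x(z, n) = -4/7 + ((n*z - 57*n) - 93)/7 = -4/7 + ((-57*n + n*z) - 93)/7 = -4/7 + (-93 - 57*n + n*z)/7 = -4/7 + (-93/7 - 57*n/7 + n*z/7) = -97/7 - 57*n/7 + n*z/7)
m(u) = 6 + √(88 + u) (m(u) = 6 + √(u + 88) = 6 + √(88 + u))
x(-183, -19) + m(50) = (-97/7 - 57/7*(-19) + (⅐)*(-19)*(-183)) + (6 + √(88 + 50)) = (-97/7 + 1083/7 + 3477/7) + (6 + √138) = 4463/7 + (6 + √138) = 4505/7 + √138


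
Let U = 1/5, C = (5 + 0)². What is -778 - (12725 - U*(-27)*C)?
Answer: -13638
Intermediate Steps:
C = 25 (C = 5² = 25)
U = ⅕ ≈ 0.20000
-778 - (12725 - U*(-27)*C) = -778 - (12725 - (⅕)*(-27)*25) = -778 - (12725 - (-27)*25/5) = -778 - (12725 - 1*(-135)) = -778 - (12725 + 135) = -778 - 1*12860 = -778 - 12860 = -13638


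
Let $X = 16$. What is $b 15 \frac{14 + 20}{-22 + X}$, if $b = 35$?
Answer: $-2975$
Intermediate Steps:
$b 15 \frac{14 + 20}{-22 + X} = 35 \cdot 15 \frac{14 + 20}{-22 + 16} = 525 \frac{34}{-6} = 525 \cdot 34 \left(- \frac{1}{6}\right) = 525 \left(- \frac{17}{3}\right) = -2975$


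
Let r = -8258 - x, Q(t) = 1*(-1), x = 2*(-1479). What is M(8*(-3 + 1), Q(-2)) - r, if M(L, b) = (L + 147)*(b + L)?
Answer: 3073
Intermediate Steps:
x = -2958
Q(t) = -1
M(L, b) = (147 + L)*(L + b)
r = -5300 (r = -8258 - 1*(-2958) = -8258 + 2958 = -5300)
M(8*(-3 + 1), Q(-2)) - r = ((8*(-3 + 1))**2 + 147*(8*(-3 + 1)) + 147*(-1) + (8*(-3 + 1))*(-1)) - 1*(-5300) = ((8*(-2))**2 + 147*(8*(-2)) - 147 + (8*(-2))*(-1)) + 5300 = ((-16)**2 + 147*(-16) - 147 - 16*(-1)) + 5300 = (256 - 2352 - 147 + 16) + 5300 = -2227 + 5300 = 3073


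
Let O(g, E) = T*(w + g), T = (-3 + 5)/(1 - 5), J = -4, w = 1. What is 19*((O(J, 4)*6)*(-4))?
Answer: -684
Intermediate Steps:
T = -½ (T = 2/(-4) = 2*(-¼) = -½ ≈ -0.50000)
O(g, E) = -½ - g/2 (O(g, E) = -(1 + g)/2 = -½ - g/2)
19*((O(J, 4)*6)*(-4)) = 19*(((-½ - ½*(-4))*6)*(-4)) = 19*(((-½ + 2)*6)*(-4)) = 19*(((3/2)*6)*(-4)) = 19*(9*(-4)) = 19*(-36) = -684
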